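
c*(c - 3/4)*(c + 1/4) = c^3 - c^2/2 - 3*c/16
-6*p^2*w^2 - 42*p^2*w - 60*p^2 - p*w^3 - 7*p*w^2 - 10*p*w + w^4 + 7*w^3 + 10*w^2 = (-3*p + w)*(2*p + w)*(w + 2)*(w + 5)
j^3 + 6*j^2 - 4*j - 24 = (j - 2)*(j + 2)*(j + 6)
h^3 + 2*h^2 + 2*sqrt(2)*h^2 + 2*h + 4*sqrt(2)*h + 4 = (h + 2)*(h + sqrt(2))^2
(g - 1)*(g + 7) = g^2 + 6*g - 7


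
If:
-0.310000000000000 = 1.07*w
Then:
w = -0.29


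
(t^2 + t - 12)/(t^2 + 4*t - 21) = (t + 4)/(t + 7)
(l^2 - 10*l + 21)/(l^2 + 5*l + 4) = (l^2 - 10*l + 21)/(l^2 + 5*l + 4)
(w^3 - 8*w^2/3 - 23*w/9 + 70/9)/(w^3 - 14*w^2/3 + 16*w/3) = (9*w^2 - 6*w - 35)/(3*w*(3*w - 8))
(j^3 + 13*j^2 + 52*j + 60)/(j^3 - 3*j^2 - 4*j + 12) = (j^2 + 11*j + 30)/(j^2 - 5*j + 6)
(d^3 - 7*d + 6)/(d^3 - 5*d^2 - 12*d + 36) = (d - 1)/(d - 6)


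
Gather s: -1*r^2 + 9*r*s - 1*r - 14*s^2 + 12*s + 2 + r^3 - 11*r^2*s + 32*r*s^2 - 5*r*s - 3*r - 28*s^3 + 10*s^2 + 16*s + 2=r^3 - r^2 - 4*r - 28*s^3 + s^2*(32*r - 4) + s*(-11*r^2 + 4*r + 28) + 4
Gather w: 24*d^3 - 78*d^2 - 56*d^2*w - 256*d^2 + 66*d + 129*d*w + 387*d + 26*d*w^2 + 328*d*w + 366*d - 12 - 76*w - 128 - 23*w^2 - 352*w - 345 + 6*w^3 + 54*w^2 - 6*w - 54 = 24*d^3 - 334*d^2 + 819*d + 6*w^3 + w^2*(26*d + 31) + w*(-56*d^2 + 457*d - 434) - 539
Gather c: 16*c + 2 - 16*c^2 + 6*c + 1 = -16*c^2 + 22*c + 3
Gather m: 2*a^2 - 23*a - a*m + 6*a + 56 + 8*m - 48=2*a^2 - 17*a + m*(8 - a) + 8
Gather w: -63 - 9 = -72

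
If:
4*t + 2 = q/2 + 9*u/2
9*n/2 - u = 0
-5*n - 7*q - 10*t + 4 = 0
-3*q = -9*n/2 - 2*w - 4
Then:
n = -11*w/136 - 1/34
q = 445*w/816 + 263/204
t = -557*w/1632 - 199/408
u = -99*w/272 - 9/68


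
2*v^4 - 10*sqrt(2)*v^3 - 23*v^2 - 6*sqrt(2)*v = v*(v - 6*sqrt(2))*(sqrt(2)*v + 1)^2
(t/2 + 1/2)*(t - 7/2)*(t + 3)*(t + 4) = t^4/2 + 9*t^3/4 - 9*t^2/2 - 109*t/4 - 21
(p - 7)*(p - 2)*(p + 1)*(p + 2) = p^4 - 6*p^3 - 11*p^2 + 24*p + 28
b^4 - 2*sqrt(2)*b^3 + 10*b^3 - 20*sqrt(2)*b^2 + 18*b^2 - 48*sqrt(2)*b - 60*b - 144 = (b + 4)*(b + 6)*(b - 3*sqrt(2))*(b + sqrt(2))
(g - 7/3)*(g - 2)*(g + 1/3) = g^3 - 4*g^2 + 29*g/9 + 14/9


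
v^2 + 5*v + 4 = (v + 1)*(v + 4)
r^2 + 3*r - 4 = (r - 1)*(r + 4)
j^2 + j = j*(j + 1)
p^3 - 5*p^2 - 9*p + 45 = (p - 5)*(p - 3)*(p + 3)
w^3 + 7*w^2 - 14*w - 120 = (w - 4)*(w + 5)*(w + 6)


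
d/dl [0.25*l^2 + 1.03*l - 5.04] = 0.5*l + 1.03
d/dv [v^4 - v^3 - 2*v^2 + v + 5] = 4*v^3 - 3*v^2 - 4*v + 1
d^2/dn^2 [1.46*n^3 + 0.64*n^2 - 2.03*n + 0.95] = 8.76*n + 1.28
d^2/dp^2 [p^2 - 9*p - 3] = 2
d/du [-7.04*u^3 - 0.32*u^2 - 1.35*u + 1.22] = -21.12*u^2 - 0.64*u - 1.35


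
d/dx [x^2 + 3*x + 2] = 2*x + 3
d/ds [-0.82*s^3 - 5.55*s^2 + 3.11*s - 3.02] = -2.46*s^2 - 11.1*s + 3.11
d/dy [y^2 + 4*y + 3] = 2*y + 4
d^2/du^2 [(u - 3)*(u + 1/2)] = 2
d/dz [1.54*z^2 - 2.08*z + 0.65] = 3.08*z - 2.08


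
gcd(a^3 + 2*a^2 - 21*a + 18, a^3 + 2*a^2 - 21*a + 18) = a^3 + 2*a^2 - 21*a + 18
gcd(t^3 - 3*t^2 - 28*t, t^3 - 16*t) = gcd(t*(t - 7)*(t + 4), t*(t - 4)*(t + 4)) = t^2 + 4*t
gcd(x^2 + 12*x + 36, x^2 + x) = 1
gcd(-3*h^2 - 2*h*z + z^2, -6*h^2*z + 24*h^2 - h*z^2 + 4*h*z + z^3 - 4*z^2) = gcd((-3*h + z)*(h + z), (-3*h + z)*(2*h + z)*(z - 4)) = -3*h + z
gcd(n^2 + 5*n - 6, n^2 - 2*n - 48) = n + 6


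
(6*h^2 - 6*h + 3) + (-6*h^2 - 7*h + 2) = 5 - 13*h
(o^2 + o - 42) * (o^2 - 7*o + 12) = o^4 - 6*o^3 - 37*o^2 + 306*o - 504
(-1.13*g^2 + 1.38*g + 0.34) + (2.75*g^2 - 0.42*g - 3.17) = 1.62*g^2 + 0.96*g - 2.83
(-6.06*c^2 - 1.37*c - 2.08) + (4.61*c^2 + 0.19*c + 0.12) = -1.45*c^2 - 1.18*c - 1.96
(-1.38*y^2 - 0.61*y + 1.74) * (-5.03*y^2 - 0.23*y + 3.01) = 6.9414*y^4 + 3.3857*y^3 - 12.7657*y^2 - 2.2363*y + 5.2374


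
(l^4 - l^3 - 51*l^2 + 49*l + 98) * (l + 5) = l^5 + 4*l^4 - 56*l^3 - 206*l^2 + 343*l + 490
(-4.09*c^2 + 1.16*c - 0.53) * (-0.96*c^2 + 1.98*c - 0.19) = 3.9264*c^4 - 9.2118*c^3 + 3.5827*c^2 - 1.2698*c + 0.1007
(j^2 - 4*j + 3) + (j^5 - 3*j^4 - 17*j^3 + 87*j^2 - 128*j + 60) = j^5 - 3*j^4 - 17*j^3 + 88*j^2 - 132*j + 63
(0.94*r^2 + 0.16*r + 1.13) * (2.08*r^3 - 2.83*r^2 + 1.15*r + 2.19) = 1.9552*r^5 - 2.3274*r^4 + 2.9786*r^3 - 0.9553*r^2 + 1.6499*r + 2.4747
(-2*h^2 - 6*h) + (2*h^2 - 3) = -6*h - 3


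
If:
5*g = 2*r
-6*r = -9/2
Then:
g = 3/10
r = 3/4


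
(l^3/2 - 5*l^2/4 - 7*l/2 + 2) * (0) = 0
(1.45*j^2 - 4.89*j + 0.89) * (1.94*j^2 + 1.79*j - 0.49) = 2.813*j^4 - 6.8911*j^3 - 7.737*j^2 + 3.9892*j - 0.4361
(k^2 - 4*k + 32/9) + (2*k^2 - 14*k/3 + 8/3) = 3*k^2 - 26*k/3 + 56/9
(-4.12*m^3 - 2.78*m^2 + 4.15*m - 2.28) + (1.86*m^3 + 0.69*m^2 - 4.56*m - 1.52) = -2.26*m^3 - 2.09*m^2 - 0.409999999999999*m - 3.8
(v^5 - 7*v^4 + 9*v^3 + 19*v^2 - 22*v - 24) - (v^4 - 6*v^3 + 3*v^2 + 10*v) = v^5 - 8*v^4 + 15*v^3 + 16*v^2 - 32*v - 24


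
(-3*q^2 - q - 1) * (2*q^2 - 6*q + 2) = -6*q^4 + 16*q^3 - 2*q^2 + 4*q - 2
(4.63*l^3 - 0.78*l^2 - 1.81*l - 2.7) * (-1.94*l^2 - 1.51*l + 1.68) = -8.9822*l^5 - 5.4781*l^4 + 12.4676*l^3 + 6.6607*l^2 + 1.0362*l - 4.536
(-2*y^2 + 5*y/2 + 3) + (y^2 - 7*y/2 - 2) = -y^2 - y + 1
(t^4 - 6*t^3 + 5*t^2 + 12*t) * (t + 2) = t^5 - 4*t^4 - 7*t^3 + 22*t^2 + 24*t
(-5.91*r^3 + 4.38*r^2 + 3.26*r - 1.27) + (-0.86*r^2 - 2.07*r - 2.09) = -5.91*r^3 + 3.52*r^2 + 1.19*r - 3.36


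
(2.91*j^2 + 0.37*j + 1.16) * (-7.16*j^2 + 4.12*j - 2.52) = -20.8356*j^4 + 9.34*j^3 - 14.1144*j^2 + 3.8468*j - 2.9232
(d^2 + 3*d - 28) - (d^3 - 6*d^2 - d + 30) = -d^3 + 7*d^2 + 4*d - 58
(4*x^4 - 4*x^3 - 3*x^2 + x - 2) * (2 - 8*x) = -32*x^5 + 40*x^4 + 16*x^3 - 14*x^2 + 18*x - 4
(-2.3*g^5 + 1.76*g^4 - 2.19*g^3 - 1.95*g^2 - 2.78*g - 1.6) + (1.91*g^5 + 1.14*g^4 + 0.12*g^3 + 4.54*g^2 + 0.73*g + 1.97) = -0.39*g^5 + 2.9*g^4 - 2.07*g^3 + 2.59*g^2 - 2.05*g + 0.37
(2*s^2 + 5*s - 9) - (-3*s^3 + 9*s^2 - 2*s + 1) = 3*s^3 - 7*s^2 + 7*s - 10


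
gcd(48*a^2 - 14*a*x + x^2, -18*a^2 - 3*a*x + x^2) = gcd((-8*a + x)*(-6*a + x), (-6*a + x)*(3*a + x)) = -6*a + x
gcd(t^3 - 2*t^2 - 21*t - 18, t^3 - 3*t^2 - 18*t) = t^2 - 3*t - 18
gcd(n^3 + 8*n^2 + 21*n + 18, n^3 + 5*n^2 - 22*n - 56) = n + 2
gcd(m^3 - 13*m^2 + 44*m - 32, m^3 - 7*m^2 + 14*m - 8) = m^2 - 5*m + 4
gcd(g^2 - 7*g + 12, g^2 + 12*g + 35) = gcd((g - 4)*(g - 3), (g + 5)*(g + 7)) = 1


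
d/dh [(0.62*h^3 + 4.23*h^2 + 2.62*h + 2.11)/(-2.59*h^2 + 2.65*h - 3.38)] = (-1.6058*h^4 + 3.286*h^3 + 11.7085*h^2 - 17.665*h - 14.4471)/(6.7081*h^4 - 13.727*h^3 + 24.5309*h^2 - 17.914*h + 11.4244)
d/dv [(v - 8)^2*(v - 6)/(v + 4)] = (v - 8)*(-(v - 8)*(v - 6) + (v + 4)*(3*v - 20))/(v + 4)^2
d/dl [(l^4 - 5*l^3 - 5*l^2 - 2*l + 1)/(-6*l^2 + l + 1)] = (-12*l^5 + 33*l^4 - 6*l^3 - 32*l^2 + 2*l - 3)/(36*l^4 - 12*l^3 - 11*l^2 + 2*l + 1)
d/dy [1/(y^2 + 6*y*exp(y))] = 2*(-3*y*exp(y) - y - 3*exp(y))/(y^2*(y + 6*exp(y))^2)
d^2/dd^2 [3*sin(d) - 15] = -3*sin(d)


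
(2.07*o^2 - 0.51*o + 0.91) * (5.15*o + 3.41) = 10.6605*o^3 + 4.4322*o^2 + 2.9474*o + 3.1031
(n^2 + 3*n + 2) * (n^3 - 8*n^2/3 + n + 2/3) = n^5 + n^4/3 - 5*n^3 - 5*n^2/3 + 4*n + 4/3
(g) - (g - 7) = 7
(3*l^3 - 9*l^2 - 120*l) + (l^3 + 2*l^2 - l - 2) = 4*l^3 - 7*l^2 - 121*l - 2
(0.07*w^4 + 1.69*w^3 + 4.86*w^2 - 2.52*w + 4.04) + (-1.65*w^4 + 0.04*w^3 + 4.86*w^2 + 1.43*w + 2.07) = -1.58*w^4 + 1.73*w^3 + 9.72*w^2 - 1.09*w + 6.11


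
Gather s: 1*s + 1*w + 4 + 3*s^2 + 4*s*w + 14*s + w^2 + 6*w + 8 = 3*s^2 + s*(4*w + 15) + w^2 + 7*w + 12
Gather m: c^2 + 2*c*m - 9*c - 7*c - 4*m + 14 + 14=c^2 - 16*c + m*(2*c - 4) + 28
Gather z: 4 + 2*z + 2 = 2*z + 6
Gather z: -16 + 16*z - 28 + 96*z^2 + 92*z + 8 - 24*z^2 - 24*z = 72*z^2 + 84*z - 36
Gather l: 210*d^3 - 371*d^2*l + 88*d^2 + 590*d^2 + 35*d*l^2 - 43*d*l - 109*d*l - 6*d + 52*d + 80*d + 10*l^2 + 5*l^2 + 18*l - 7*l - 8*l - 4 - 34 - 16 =210*d^3 + 678*d^2 + 126*d + l^2*(35*d + 15) + l*(-371*d^2 - 152*d + 3) - 54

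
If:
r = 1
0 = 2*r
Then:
No Solution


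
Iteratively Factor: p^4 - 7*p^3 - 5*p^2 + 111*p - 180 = (p - 3)*(p^3 - 4*p^2 - 17*p + 60) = (p - 3)^2*(p^2 - p - 20) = (p - 3)^2*(p + 4)*(p - 5)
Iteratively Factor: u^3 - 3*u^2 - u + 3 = (u - 3)*(u^2 - 1) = (u - 3)*(u - 1)*(u + 1)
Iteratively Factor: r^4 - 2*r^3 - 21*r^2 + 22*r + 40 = (r + 4)*(r^3 - 6*r^2 + 3*r + 10) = (r + 1)*(r + 4)*(r^2 - 7*r + 10) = (r - 2)*(r + 1)*(r + 4)*(r - 5)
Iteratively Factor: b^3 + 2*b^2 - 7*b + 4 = (b - 1)*(b^2 + 3*b - 4) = (b - 1)*(b + 4)*(b - 1)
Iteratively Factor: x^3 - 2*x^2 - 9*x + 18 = (x - 2)*(x^2 - 9) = (x - 2)*(x + 3)*(x - 3)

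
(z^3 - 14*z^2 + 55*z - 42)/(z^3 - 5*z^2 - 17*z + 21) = (z - 6)/(z + 3)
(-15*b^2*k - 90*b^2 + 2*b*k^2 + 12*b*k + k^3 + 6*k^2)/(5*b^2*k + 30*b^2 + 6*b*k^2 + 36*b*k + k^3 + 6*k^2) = (-3*b + k)/(b + k)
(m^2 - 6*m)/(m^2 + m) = (m - 6)/(m + 1)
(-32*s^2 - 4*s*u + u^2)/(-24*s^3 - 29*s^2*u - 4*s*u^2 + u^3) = (4*s + u)/(3*s^2 + 4*s*u + u^2)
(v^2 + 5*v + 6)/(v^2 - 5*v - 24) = (v + 2)/(v - 8)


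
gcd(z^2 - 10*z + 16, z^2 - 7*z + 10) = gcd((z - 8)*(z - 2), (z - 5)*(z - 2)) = z - 2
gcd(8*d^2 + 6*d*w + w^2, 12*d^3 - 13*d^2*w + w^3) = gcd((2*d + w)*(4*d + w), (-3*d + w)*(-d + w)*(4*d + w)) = 4*d + w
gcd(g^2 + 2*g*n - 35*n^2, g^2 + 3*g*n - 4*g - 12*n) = 1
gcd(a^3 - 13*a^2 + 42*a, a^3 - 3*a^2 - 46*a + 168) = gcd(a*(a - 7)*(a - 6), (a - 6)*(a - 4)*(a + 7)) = a - 6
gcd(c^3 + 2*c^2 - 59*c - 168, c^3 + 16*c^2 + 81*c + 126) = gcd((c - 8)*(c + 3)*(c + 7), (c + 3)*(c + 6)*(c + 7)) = c^2 + 10*c + 21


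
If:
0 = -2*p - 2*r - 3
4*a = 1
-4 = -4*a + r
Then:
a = 1/4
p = 3/2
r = -3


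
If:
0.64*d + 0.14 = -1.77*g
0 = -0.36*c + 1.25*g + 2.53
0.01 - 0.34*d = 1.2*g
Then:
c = 8.16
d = -1.12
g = 0.32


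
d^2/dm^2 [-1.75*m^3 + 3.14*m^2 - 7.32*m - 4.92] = 6.28 - 10.5*m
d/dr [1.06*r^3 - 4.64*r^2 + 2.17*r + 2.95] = 3.18*r^2 - 9.28*r + 2.17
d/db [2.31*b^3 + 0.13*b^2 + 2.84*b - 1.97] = 6.93*b^2 + 0.26*b + 2.84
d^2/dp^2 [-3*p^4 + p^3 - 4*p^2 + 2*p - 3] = -36*p^2 + 6*p - 8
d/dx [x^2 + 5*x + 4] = 2*x + 5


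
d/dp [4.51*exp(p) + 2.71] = 4.51*exp(p)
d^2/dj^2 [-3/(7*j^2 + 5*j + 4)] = 6*(49*j^2 + 35*j - (14*j + 5)^2 + 28)/(7*j^2 + 5*j + 4)^3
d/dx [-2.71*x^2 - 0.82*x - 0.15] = -5.42*x - 0.82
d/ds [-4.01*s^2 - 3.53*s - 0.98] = -8.02*s - 3.53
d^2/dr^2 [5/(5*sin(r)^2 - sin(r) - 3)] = 5*(100*sin(r)^4 - 15*sin(r)^3 - 89*sin(r)^2 + 27*sin(r) - 32)/(-5*sin(r)^2 + sin(r) + 3)^3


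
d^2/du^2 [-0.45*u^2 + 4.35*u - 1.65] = -0.900000000000000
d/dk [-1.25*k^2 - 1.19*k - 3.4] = -2.5*k - 1.19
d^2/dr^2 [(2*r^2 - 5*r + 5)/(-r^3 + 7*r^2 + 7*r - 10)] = 2*(-2*r^6 + 15*r^5 - 177*r^4 + 798*r^3 - 1350*r^2 + 465*r - 445)/(r^9 - 21*r^8 + 126*r^7 - 19*r^6 - 1302*r^5 + 21*r^4 + 2897*r^3 - 630*r^2 - 2100*r + 1000)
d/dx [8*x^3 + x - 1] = 24*x^2 + 1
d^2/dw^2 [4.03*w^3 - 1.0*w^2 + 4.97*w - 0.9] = 24.18*w - 2.0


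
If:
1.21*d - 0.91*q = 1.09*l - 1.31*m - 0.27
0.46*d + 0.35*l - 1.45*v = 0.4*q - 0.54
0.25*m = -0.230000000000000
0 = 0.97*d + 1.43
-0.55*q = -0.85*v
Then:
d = -1.47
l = -1.98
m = -0.92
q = -0.62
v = -0.40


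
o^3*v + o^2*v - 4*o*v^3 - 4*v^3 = (o - 2*v)*(o + 2*v)*(o*v + v)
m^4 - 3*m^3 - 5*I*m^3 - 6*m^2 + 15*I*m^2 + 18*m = m*(m - 3)*(m - 3*I)*(m - 2*I)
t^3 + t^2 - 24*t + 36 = (t - 3)*(t - 2)*(t + 6)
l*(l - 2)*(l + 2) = l^3 - 4*l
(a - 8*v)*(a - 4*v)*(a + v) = a^3 - 11*a^2*v + 20*a*v^2 + 32*v^3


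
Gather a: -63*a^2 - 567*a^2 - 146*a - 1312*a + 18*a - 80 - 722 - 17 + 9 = -630*a^2 - 1440*a - 810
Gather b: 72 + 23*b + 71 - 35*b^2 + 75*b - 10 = -35*b^2 + 98*b + 133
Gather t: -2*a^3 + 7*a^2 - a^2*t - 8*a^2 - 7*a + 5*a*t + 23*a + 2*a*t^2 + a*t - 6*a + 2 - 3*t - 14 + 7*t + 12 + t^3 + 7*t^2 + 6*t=-2*a^3 - a^2 + 10*a + t^3 + t^2*(2*a + 7) + t*(-a^2 + 6*a + 10)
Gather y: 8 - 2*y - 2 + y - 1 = 5 - y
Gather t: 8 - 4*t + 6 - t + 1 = 15 - 5*t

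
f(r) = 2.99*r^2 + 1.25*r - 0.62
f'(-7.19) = -41.75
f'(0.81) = 6.09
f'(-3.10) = -17.29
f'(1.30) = 9.02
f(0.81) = 2.35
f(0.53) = 0.88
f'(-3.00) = -16.69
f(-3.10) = 24.24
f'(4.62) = 28.88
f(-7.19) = 144.96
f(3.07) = 31.40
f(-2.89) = 20.74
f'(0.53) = 4.42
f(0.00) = -0.62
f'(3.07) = 19.61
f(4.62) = 68.97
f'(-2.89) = -16.03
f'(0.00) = 1.25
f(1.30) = 6.06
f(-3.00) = 22.54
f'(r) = 5.98*r + 1.25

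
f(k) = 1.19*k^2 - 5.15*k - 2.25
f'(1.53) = -1.51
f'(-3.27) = -12.93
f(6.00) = 9.69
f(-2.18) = 14.63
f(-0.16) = -1.40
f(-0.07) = -1.88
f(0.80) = -5.61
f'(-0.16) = -5.53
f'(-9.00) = -26.57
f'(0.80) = -3.25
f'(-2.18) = -10.34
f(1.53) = -7.34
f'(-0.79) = -7.03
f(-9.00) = 140.49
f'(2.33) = 0.40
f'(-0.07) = -5.32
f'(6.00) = 9.13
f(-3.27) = 27.32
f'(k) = 2.38*k - 5.15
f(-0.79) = 2.56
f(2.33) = -7.79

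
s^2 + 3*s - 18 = (s - 3)*(s + 6)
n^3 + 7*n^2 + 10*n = n*(n + 2)*(n + 5)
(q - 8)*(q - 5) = q^2 - 13*q + 40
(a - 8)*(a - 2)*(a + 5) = a^3 - 5*a^2 - 34*a + 80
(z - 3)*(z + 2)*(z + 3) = z^3 + 2*z^2 - 9*z - 18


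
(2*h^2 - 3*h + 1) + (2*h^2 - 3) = 4*h^2 - 3*h - 2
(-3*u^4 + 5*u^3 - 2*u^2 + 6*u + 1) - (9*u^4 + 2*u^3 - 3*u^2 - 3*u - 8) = -12*u^4 + 3*u^3 + u^2 + 9*u + 9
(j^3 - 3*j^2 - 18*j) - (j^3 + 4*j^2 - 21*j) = -7*j^2 + 3*j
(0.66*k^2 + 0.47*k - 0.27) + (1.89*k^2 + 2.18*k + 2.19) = 2.55*k^2 + 2.65*k + 1.92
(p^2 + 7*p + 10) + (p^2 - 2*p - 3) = 2*p^2 + 5*p + 7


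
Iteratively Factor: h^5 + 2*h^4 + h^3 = (h)*(h^4 + 2*h^3 + h^2) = h*(h + 1)*(h^3 + h^2) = h^2*(h + 1)*(h^2 + h) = h^2*(h + 1)^2*(h)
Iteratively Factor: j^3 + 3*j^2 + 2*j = (j + 1)*(j^2 + 2*j) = j*(j + 1)*(j + 2)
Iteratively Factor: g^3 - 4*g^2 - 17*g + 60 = (g - 3)*(g^2 - g - 20) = (g - 3)*(g + 4)*(g - 5)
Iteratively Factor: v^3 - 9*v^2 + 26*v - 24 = (v - 3)*(v^2 - 6*v + 8) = (v - 4)*(v - 3)*(v - 2)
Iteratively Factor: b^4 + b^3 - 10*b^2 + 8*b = (b - 2)*(b^3 + 3*b^2 - 4*b) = (b - 2)*(b + 4)*(b^2 - b) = (b - 2)*(b - 1)*(b + 4)*(b)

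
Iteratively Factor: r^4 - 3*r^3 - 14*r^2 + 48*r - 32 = (r - 1)*(r^3 - 2*r^2 - 16*r + 32) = (r - 4)*(r - 1)*(r^2 + 2*r - 8) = (r - 4)*(r - 1)*(r + 4)*(r - 2)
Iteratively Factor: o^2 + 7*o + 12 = (o + 4)*(o + 3)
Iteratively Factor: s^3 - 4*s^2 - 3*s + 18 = (s + 2)*(s^2 - 6*s + 9) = (s - 3)*(s + 2)*(s - 3)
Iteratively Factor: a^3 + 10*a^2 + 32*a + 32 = (a + 2)*(a^2 + 8*a + 16) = (a + 2)*(a + 4)*(a + 4)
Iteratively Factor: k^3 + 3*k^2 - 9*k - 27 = (k + 3)*(k^2 - 9) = (k + 3)^2*(k - 3)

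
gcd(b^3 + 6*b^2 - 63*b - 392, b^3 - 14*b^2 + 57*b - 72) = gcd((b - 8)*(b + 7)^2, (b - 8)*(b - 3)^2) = b - 8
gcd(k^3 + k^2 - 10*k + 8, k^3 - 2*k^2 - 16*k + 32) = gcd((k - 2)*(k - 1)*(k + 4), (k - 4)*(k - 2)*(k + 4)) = k^2 + 2*k - 8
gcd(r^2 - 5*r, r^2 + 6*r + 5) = 1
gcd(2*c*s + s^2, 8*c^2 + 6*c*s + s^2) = 2*c + s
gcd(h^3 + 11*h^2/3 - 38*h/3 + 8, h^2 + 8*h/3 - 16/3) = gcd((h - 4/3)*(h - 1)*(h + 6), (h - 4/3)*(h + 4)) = h - 4/3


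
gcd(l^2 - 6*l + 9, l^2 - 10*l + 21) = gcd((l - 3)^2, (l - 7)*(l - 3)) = l - 3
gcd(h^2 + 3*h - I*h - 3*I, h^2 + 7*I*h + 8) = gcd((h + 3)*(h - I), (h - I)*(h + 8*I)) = h - I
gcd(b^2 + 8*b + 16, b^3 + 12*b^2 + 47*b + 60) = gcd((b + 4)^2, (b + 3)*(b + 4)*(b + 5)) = b + 4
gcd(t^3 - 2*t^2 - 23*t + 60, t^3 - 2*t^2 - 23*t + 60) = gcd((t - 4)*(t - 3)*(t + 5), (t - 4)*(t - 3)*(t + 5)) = t^3 - 2*t^2 - 23*t + 60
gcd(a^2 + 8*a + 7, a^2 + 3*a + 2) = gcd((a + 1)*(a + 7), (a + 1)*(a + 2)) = a + 1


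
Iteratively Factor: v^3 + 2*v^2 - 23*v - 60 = (v + 4)*(v^2 - 2*v - 15) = (v + 3)*(v + 4)*(v - 5)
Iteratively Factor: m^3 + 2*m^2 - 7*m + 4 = (m + 4)*(m^2 - 2*m + 1) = (m - 1)*(m + 4)*(m - 1)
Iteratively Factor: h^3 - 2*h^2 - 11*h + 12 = (h - 4)*(h^2 + 2*h - 3) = (h - 4)*(h - 1)*(h + 3)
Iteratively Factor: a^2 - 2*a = (a - 2)*(a)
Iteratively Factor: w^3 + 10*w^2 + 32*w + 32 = (w + 2)*(w^2 + 8*w + 16) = (w + 2)*(w + 4)*(w + 4)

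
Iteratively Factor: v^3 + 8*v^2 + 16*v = (v + 4)*(v^2 + 4*v) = (v + 4)^2*(v)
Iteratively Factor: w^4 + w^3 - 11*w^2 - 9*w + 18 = (w + 3)*(w^3 - 2*w^2 - 5*w + 6) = (w + 2)*(w + 3)*(w^2 - 4*w + 3) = (w - 3)*(w + 2)*(w + 3)*(w - 1)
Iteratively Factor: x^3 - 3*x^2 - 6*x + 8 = (x - 1)*(x^2 - 2*x - 8) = (x - 1)*(x + 2)*(x - 4)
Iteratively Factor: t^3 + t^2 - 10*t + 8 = (t - 1)*(t^2 + 2*t - 8) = (t - 1)*(t + 4)*(t - 2)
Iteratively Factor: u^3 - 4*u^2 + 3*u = (u - 1)*(u^2 - 3*u) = (u - 3)*(u - 1)*(u)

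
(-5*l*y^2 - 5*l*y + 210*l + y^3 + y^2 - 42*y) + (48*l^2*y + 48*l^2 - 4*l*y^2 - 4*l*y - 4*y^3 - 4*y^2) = 48*l^2*y + 48*l^2 - 9*l*y^2 - 9*l*y + 210*l - 3*y^3 - 3*y^2 - 42*y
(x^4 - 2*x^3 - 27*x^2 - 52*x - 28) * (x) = x^5 - 2*x^4 - 27*x^3 - 52*x^2 - 28*x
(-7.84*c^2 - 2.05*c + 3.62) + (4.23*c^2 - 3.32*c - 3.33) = -3.61*c^2 - 5.37*c + 0.29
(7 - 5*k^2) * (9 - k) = 5*k^3 - 45*k^2 - 7*k + 63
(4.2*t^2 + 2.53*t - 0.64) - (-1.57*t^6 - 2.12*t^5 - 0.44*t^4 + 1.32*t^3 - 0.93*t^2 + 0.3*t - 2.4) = 1.57*t^6 + 2.12*t^5 + 0.44*t^4 - 1.32*t^3 + 5.13*t^2 + 2.23*t + 1.76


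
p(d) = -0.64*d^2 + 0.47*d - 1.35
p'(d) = 0.47 - 1.28*d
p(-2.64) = -7.05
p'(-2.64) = 3.85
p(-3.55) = -11.08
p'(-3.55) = 5.01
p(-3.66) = -11.64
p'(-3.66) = 5.15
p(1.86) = -2.69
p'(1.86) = -1.91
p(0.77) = -1.37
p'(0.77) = -0.52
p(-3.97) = -13.30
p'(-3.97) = 5.55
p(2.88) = -5.30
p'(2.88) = -3.22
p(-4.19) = -14.56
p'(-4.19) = 5.83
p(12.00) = -87.87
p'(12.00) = -14.89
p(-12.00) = -99.15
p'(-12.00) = 15.83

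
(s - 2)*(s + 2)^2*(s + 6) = s^4 + 8*s^3 + 8*s^2 - 32*s - 48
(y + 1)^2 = y^2 + 2*y + 1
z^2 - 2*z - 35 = (z - 7)*(z + 5)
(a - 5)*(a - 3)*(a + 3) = a^3 - 5*a^2 - 9*a + 45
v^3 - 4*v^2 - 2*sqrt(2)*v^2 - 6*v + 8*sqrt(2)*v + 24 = (v - 4)*(v - 3*sqrt(2))*(v + sqrt(2))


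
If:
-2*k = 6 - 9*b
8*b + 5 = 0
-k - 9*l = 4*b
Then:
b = -5/8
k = -93/16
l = 133/144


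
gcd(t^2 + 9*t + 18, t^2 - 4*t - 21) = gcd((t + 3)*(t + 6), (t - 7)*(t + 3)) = t + 3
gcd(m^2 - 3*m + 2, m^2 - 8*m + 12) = m - 2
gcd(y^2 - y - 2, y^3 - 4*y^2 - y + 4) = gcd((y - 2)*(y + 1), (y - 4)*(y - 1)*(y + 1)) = y + 1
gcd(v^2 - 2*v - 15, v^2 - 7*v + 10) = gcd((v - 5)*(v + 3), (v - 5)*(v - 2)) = v - 5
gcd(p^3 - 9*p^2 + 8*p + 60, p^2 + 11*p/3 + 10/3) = p + 2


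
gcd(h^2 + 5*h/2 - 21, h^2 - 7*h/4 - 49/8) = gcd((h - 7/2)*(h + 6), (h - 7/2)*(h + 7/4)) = h - 7/2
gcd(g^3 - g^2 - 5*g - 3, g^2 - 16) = 1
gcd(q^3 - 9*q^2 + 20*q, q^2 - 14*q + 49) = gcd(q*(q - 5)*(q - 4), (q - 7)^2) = 1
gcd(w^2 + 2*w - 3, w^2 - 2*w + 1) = w - 1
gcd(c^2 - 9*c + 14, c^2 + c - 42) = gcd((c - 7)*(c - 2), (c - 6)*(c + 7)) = 1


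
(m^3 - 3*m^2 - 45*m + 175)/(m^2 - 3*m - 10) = (m^2 + 2*m - 35)/(m + 2)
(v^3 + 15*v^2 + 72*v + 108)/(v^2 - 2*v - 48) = (v^2 + 9*v + 18)/(v - 8)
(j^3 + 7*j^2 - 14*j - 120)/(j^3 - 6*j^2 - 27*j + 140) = (j + 6)/(j - 7)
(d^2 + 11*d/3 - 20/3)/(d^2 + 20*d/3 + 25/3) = (3*d - 4)/(3*d + 5)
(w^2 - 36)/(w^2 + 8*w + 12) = (w - 6)/(w + 2)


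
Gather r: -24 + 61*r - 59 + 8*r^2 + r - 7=8*r^2 + 62*r - 90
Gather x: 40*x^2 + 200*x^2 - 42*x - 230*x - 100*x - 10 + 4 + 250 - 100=240*x^2 - 372*x + 144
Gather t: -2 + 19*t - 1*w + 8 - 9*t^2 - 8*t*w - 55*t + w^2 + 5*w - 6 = -9*t^2 + t*(-8*w - 36) + w^2 + 4*w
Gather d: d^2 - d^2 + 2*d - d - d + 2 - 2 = 0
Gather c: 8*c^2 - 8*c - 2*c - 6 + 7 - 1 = 8*c^2 - 10*c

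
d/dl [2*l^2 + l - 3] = 4*l + 1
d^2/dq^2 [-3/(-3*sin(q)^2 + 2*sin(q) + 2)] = 6*(18*sin(q)^4 - 9*sin(q)^3 - 13*sin(q)^2 + 16*sin(q) - 10)/(-3*sin(q)^2 + 2*sin(q) + 2)^3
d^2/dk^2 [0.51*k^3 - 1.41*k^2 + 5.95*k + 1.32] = 3.06*k - 2.82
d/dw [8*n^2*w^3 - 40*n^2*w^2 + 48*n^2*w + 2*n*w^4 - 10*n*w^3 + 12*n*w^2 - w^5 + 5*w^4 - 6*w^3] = 24*n^2*w^2 - 80*n^2*w + 48*n^2 + 8*n*w^3 - 30*n*w^2 + 24*n*w - 5*w^4 + 20*w^3 - 18*w^2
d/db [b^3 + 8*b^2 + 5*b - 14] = 3*b^2 + 16*b + 5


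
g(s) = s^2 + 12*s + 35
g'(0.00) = 12.00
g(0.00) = 35.00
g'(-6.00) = 0.00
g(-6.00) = -1.00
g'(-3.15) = 5.70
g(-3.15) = 7.12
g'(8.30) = 28.60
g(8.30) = 203.49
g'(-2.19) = 7.62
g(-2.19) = 13.52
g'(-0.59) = 10.82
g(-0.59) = 28.27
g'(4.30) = 20.60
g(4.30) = 105.09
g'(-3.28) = 5.44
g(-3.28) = 6.40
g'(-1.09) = 9.82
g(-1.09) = 23.11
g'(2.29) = 16.58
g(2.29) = 67.72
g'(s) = 2*s + 12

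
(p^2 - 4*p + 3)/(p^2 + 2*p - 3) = (p - 3)/(p + 3)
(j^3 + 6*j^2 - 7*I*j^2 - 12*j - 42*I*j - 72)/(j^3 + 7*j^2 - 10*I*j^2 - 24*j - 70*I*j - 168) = (j^2 + 3*j*(2 - I) - 18*I)/(j^2 + j*(7 - 6*I) - 42*I)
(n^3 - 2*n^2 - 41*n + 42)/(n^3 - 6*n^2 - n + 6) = (n^2 - n - 42)/(n^2 - 5*n - 6)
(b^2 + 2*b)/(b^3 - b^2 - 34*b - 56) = b/(b^2 - 3*b - 28)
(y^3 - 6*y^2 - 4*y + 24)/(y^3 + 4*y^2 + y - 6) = (y^2 - 8*y + 12)/(y^2 + 2*y - 3)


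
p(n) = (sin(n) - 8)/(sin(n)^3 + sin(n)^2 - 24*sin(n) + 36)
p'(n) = (sin(n) - 8)*(-3*sin(n)^2*cos(n) - 2*sin(n)*cos(n) + 24*cos(n))/(sin(n)^3 + sin(n)^2 - 24*sin(n) + 36)^2 + cos(n)/(sin(n)^3 + sin(n)^2 - 24*sin(n) + 36) = (-2*sin(n)^3 + 23*sin(n)^2 + 16*sin(n) - 156)*cos(n)/(sin(n)^3 + sin(n)^2 - 24*sin(n) + 36)^2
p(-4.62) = -0.50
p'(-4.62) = 0.06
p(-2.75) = -0.19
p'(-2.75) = 0.07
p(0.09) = -0.23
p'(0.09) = -0.13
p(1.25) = -0.47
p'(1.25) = -0.17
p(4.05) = -0.16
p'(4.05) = 0.03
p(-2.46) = -0.17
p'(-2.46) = 0.05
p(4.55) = -0.15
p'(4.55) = 0.01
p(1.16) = -0.45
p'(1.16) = -0.20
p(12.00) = -0.17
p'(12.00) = -0.06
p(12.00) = -0.17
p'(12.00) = -0.06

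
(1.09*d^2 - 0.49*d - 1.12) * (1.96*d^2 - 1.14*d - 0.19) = 2.1364*d^4 - 2.203*d^3 - 1.8437*d^2 + 1.3699*d + 0.2128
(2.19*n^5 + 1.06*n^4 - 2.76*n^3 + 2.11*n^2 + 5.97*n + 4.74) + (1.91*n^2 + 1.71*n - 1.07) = 2.19*n^5 + 1.06*n^4 - 2.76*n^3 + 4.02*n^2 + 7.68*n + 3.67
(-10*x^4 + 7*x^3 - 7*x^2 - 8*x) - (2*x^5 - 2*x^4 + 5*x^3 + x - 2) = -2*x^5 - 8*x^4 + 2*x^3 - 7*x^2 - 9*x + 2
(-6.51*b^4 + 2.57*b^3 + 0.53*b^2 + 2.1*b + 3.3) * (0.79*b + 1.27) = -5.1429*b^5 - 6.2374*b^4 + 3.6826*b^3 + 2.3321*b^2 + 5.274*b + 4.191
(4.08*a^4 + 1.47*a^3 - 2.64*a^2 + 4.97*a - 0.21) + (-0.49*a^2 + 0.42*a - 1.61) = 4.08*a^4 + 1.47*a^3 - 3.13*a^2 + 5.39*a - 1.82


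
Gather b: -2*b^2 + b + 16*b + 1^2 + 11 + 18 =-2*b^2 + 17*b + 30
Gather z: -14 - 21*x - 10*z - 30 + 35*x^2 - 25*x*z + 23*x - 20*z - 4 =35*x^2 + 2*x + z*(-25*x - 30) - 48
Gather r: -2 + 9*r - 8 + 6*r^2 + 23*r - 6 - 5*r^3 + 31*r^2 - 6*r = -5*r^3 + 37*r^2 + 26*r - 16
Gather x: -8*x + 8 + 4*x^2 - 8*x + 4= 4*x^2 - 16*x + 12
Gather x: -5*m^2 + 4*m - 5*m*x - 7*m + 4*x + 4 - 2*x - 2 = -5*m^2 - 3*m + x*(2 - 5*m) + 2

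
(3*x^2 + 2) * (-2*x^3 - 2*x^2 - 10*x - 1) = -6*x^5 - 6*x^4 - 34*x^3 - 7*x^2 - 20*x - 2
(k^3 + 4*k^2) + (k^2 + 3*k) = k^3 + 5*k^2 + 3*k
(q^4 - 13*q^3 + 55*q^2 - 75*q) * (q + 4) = q^5 - 9*q^4 + 3*q^3 + 145*q^2 - 300*q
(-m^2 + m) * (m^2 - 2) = -m^4 + m^3 + 2*m^2 - 2*m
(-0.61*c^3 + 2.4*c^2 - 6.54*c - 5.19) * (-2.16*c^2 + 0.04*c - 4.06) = 1.3176*c^5 - 5.2084*c^4 + 16.699*c^3 + 1.2048*c^2 + 26.3448*c + 21.0714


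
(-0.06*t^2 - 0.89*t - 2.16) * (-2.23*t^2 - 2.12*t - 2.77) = 0.1338*t^4 + 2.1119*t^3 + 6.8698*t^2 + 7.0445*t + 5.9832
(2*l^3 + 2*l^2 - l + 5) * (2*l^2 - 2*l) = 4*l^5 - 6*l^3 + 12*l^2 - 10*l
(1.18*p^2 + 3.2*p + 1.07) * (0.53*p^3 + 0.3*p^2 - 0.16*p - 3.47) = 0.6254*p^5 + 2.05*p^4 + 1.3383*p^3 - 4.2856*p^2 - 11.2752*p - 3.7129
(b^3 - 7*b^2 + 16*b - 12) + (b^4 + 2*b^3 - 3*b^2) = b^4 + 3*b^3 - 10*b^2 + 16*b - 12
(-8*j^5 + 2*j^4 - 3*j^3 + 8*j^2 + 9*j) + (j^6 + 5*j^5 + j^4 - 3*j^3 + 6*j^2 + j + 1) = j^6 - 3*j^5 + 3*j^4 - 6*j^3 + 14*j^2 + 10*j + 1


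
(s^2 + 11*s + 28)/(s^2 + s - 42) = (s + 4)/(s - 6)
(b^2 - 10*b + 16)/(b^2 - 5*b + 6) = (b - 8)/(b - 3)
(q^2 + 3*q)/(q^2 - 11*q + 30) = q*(q + 3)/(q^2 - 11*q + 30)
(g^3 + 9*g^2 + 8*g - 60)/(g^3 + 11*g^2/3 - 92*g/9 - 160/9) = 9*(g^2 + 4*g - 12)/(9*g^2 - 12*g - 32)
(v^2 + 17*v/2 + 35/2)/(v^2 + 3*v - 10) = (v + 7/2)/(v - 2)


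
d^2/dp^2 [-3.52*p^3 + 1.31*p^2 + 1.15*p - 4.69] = 2.62 - 21.12*p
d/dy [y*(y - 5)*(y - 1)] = 3*y^2 - 12*y + 5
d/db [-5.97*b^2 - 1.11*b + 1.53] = -11.94*b - 1.11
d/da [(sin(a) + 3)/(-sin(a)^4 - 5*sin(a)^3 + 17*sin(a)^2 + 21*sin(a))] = (3*sin(a)^4 + 22*sin(a)^3 + 28*sin(a)^2 - 102*sin(a) - 63)*cos(a)/((sin(a) - 3)^2*(sin(a) + 1)^2*(sin(a) + 7)^2*sin(a)^2)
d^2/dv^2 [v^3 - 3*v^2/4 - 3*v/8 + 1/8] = 6*v - 3/2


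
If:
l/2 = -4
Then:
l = -8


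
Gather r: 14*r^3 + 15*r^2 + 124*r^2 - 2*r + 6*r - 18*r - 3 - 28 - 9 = 14*r^3 + 139*r^2 - 14*r - 40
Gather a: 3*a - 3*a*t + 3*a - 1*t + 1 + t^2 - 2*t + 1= a*(6 - 3*t) + t^2 - 3*t + 2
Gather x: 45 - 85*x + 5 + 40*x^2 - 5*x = 40*x^2 - 90*x + 50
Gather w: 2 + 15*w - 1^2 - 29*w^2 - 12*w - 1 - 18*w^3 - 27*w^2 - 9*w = -18*w^3 - 56*w^2 - 6*w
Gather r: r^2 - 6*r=r^2 - 6*r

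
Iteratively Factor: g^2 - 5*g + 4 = (g - 1)*(g - 4)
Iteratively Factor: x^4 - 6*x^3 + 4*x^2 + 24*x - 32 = (x - 2)*(x^3 - 4*x^2 - 4*x + 16) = (x - 2)^2*(x^2 - 2*x - 8) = (x - 2)^2*(x + 2)*(x - 4)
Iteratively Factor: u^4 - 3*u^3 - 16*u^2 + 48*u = (u + 4)*(u^3 - 7*u^2 + 12*u) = u*(u + 4)*(u^2 - 7*u + 12) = u*(u - 3)*(u + 4)*(u - 4)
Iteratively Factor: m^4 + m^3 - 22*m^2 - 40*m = (m - 5)*(m^3 + 6*m^2 + 8*m) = m*(m - 5)*(m^2 + 6*m + 8) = m*(m - 5)*(m + 2)*(m + 4)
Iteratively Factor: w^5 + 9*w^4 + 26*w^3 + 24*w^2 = (w)*(w^4 + 9*w^3 + 26*w^2 + 24*w) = w*(w + 2)*(w^3 + 7*w^2 + 12*w) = w*(w + 2)*(w + 4)*(w^2 + 3*w) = w*(w + 2)*(w + 3)*(w + 4)*(w)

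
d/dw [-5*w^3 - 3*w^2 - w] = -15*w^2 - 6*w - 1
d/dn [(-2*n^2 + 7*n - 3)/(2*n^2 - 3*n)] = (-8*n^2 + 12*n - 9)/(n^2*(4*n^2 - 12*n + 9))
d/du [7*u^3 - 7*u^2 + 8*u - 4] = 21*u^2 - 14*u + 8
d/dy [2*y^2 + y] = 4*y + 1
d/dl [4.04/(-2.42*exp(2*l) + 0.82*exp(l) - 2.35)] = (19.5536*exp(l) - 3.3128)*exp(l)/(2.42*exp(2*l) - 0.82*exp(l) + 2.35)^2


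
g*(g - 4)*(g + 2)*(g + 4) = g^4 + 2*g^3 - 16*g^2 - 32*g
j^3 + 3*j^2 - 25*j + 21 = (j - 3)*(j - 1)*(j + 7)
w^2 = w^2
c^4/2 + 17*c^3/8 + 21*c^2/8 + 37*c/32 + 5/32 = (c/2 + 1/2)*(c + 1/4)*(c + 1/2)*(c + 5/2)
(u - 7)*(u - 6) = u^2 - 13*u + 42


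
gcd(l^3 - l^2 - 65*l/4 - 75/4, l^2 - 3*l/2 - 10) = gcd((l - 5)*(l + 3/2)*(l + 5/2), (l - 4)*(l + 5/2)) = l + 5/2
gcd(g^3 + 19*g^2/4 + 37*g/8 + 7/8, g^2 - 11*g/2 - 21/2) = 1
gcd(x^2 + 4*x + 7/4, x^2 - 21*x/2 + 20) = 1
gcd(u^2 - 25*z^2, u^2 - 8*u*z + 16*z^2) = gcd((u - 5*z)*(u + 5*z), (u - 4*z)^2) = 1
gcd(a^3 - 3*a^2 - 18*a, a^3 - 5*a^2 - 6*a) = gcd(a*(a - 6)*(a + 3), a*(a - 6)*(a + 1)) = a^2 - 6*a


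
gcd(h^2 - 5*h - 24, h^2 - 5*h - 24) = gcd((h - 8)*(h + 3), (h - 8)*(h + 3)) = h^2 - 5*h - 24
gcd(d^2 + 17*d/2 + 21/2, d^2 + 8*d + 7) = d + 7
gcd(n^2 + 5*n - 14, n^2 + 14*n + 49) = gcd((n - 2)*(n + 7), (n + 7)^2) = n + 7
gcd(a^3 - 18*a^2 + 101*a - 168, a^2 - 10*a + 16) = a - 8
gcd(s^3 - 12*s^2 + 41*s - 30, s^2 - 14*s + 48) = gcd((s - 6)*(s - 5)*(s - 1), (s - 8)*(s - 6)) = s - 6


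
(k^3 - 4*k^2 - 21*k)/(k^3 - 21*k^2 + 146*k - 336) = k*(k + 3)/(k^2 - 14*k + 48)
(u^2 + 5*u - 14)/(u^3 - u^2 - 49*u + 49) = (u - 2)/(u^2 - 8*u + 7)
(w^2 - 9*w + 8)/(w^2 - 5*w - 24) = (w - 1)/(w + 3)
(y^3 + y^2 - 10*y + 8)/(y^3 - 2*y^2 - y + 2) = (y + 4)/(y + 1)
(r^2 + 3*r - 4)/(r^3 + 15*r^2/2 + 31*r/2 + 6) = 2*(r - 1)/(2*r^2 + 7*r + 3)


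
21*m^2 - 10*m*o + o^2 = (-7*m + o)*(-3*m + o)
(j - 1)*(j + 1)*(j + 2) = j^3 + 2*j^2 - j - 2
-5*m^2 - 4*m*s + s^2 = (-5*m + s)*(m + s)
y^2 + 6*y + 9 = (y + 3)^2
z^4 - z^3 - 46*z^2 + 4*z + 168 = (z - 7)*(z - 2)*(z + 2)*(z + 6)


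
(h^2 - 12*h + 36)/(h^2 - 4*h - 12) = (h - 6)/(h + 2)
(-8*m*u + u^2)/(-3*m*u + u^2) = (8*m - u)/(3*m - u)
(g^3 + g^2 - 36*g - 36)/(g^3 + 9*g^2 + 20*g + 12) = (g - 6)/(g + 2)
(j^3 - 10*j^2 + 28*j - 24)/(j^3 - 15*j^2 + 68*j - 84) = (j - 2)/(j - 7)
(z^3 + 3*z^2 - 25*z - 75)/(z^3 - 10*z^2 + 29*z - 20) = (z^2 + 8*z + 15)/(z^2 - 5*z + 4)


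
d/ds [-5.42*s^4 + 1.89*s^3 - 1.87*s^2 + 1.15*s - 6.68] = -21.68*s^3 + 5.67*s^2 - 3.74*s + 1.15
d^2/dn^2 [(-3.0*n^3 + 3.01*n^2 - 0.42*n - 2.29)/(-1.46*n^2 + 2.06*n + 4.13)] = (45.325192*n^3 + 73.5303960000002*n^2 + 280.894872*n - 62.776918)/(3.112136*n^6 - 13.173288*n^5 - 7.823556*n^4 + 65.786512*n^3 + 22.131018*n^2 - 105.411642*n - 70.444997)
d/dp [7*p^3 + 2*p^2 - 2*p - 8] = 21*p^2 + 4*p - 2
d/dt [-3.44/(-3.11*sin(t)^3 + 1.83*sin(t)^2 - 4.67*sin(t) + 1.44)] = (-32.0952*sin(t)^2 + 12.5904*sin(t) - 16.0648)*cos(t)/(3.11*sin(t)^3 - 1.83*sin(t)^2 + 4.67*sin(t) - 1.44)^2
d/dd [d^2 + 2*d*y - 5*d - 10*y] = 2*d + 2*y - 5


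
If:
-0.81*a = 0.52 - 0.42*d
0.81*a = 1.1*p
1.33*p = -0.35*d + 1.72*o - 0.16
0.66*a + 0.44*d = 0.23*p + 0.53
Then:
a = -0.01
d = 1.22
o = 0.33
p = -0.01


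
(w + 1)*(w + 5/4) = w^2 + 9*w/4 + 5/4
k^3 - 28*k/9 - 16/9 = (k - 2)*(k + 2/3)*(k + 4/3)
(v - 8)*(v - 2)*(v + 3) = v^3 - 7*v^2 - 14*v + 48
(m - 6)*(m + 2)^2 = m^3 - 2*m^2 - 20*m - 24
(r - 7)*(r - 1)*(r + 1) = r^3 - 7*r^2 - r + 7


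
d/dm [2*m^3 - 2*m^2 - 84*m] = 6*m^2 - 4*m - 84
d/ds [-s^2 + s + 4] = 1 - 2*s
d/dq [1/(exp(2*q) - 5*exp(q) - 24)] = (5 - 2*exp(q))*exp(q)/(-exp(2*q) + 5*exp(q) + 24)^2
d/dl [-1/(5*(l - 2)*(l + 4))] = 2*(l + 1)/(5*(l - 2)^2*(l + 4)^2)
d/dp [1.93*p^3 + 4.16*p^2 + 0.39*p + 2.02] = 5.79*p^2 + 8.32*p + 0.39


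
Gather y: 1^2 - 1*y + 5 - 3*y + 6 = 12 - 4*y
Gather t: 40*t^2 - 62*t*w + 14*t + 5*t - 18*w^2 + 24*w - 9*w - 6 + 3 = 40*t^2 + t*(19 - 62*w) - 18*w^2 + 15*w - 3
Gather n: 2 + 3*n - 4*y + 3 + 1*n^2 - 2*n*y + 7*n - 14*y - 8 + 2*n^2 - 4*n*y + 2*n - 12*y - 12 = 3*n^2 + n*(12 - 6*y) - 30*y - 15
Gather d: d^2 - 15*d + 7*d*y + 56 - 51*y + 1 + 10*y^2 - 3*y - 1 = d^2 + d*(7*y - 15) + 10*y^2 - 54*y + 56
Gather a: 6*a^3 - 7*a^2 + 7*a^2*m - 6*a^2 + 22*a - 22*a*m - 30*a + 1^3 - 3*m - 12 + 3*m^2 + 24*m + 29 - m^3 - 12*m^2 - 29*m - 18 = 6*a^3 + a^2*(7*m - 13) + a*(-22*m - 8) - m^3 - 9*m^2 - 8*m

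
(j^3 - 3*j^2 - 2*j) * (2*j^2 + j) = 2*j^5 - 5*j^4 - 7*j^3 - 2*j^2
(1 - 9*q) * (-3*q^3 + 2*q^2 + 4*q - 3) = 27*q^4 - 21*q^3 - 34*q^2 + 31*q - 3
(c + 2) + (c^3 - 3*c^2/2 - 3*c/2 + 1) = c^3 - 3*c^2/2 - c/2 + 3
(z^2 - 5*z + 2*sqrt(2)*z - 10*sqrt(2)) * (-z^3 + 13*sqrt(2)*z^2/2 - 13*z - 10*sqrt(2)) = -z^5 + 5*z^4 + 9*sqrt(2)*z^4/2 - 45*sqrt(2)*z^3/2 + 13*z^3 - 65*z^2 - 36*sqrt(2)*z^2 - 40*z + 180*sqrt(2)*z + 200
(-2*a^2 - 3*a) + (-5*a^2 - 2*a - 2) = -7*a^2 - 5*a - 2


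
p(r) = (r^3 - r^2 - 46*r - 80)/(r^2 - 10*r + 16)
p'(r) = (10 - 2*r)*(r^3 - r^2 - 46*r - 80)/(r^2 - 10*r + 16)^2 + (3*r^2 - 2*r - 46)/(r^2 - 10*r + 16)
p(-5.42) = -0.19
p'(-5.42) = 0.49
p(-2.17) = 0.12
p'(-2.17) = -0.61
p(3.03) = 39.21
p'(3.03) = -25.39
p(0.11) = -5.70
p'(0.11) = -6.84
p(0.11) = -5.70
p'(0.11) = -6.84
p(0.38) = -7.90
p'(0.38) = -9.67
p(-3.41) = 0.41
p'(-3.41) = 0.04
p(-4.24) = 0.27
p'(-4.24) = 0.28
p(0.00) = -5.00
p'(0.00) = -6.00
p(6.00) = 22.00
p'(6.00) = -0.75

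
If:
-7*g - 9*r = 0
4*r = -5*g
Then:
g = 0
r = 0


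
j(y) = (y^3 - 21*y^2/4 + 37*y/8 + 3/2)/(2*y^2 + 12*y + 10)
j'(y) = (-4*y - 12)*(y^3 - 21*y^2/4 + 37*y/8 + 3/2)/(2*y^2 + 12*y + 10)^2 + (3*y^2 - 21*y/2 + 37/8)/(2*y^2 + 12*y + 10)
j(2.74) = -0.08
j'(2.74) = 0.00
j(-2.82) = 9.54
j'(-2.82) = -6.46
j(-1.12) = 12.53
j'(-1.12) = 79.57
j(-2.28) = 6.92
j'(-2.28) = -3.48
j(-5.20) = -181.62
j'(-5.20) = -867.79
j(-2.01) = 6.15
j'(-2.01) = -2.24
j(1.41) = 0.01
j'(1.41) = -0.14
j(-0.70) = -1.80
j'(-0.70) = 11.64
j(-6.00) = -43.12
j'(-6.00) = -34.19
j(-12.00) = -16.48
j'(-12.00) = -0.20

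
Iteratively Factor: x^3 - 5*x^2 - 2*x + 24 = (x + 2)*(x^2 - 7*x + 12) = (x - 4)*(x + 2)*(x - 3)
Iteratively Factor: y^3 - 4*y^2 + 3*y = (y)*(y^2 - 4*y + 3) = y*(y - 3)*(y - 1)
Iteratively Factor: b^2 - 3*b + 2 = (b - 1)*(b - 2)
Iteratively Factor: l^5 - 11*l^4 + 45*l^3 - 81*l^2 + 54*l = (l - 3)*(l^4 - 8*l^3 + 21*l^2 - 18*l) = (l - 3)^2*(l^3 - 5*l^2 + 6*l) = l*(l - 3)^2*(l^2 - 5*l + 6) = l*(l - 3)^3*(l - 2)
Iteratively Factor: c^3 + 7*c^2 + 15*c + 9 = (c + 1)*(c^2 + 6*c + 9) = (c + 1)*(c + 3)*(c + 3)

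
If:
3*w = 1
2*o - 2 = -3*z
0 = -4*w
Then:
No Solution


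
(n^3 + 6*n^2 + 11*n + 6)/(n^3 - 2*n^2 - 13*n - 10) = (n + 3)/(n - 5)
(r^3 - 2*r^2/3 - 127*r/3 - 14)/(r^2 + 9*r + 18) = (3*r^2 - 20*r - 7)/(3*(r + 3))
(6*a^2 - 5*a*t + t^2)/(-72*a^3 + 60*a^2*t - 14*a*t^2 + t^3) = (-3*a + t)/(36*a^2 - 12*a*t + t^2)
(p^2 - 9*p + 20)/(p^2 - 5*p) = (p - 4)/p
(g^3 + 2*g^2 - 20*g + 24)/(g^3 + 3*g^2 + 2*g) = (g^3 + 2*g^2 - 20*g + 24)/(g*(g^2 + 3*g + 2))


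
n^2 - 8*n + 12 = (n - 6)*(n - 2)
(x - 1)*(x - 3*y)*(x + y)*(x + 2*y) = x^4 - x^3 - 7*x^2*y^2 - 6*x*y^3 + 7*x*y^2 + 6*y^3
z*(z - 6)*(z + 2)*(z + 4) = z^4 - 28*z^2 - 48*z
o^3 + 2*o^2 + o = o*(o + 1)^2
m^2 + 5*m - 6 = (m - 1)*(m + 6)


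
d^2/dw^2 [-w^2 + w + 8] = -2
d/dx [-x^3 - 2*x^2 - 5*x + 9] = -3*x^2 - 4*x - 5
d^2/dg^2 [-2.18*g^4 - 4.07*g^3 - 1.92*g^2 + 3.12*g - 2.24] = -26.16*g^2 - 24.42*g - 3.84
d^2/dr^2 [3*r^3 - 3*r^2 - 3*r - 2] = 18*r - 6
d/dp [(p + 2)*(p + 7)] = 2*p + 9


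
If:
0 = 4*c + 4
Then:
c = -1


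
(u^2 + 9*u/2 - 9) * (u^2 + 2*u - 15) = u^4 + 13*u^3/2 - 15*u^2 - 171*u/2 + 135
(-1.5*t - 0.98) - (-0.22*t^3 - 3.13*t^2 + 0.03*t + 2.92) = 0.22*t^3 + 3.13*t^2 - 1.53*t - 3.9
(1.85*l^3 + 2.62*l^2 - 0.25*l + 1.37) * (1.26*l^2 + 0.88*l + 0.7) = 2.331*l^5 + 4.9292*l^4 + 3.2856*l^3 + 3.3402*l^2 + 1.0306*l + 0.959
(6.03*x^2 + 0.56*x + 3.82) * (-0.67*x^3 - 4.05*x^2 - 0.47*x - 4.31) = -4.0401*x^5 - 24.7967*x^4 - 7.6615*x^3 - 41.7235*x^2 - 4.209*x - 16.4642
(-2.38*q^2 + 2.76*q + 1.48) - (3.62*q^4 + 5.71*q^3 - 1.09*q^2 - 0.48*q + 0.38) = -3.62*q^4 - 5.71*q^3 - 1.29*q^2 + 3.24*q + 1.1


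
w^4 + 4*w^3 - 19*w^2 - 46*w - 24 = (w - 4)*(w + 1)^2*(w + 6)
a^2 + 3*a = a*(a + 3)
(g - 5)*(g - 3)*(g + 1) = g^3 - 7*g^2 + 7*g + 15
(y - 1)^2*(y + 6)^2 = y^4 + 10*y^3 + 13*y^2 - 60*y + 36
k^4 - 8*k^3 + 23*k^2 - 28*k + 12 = (k - 3)*(k - 2)^2*(k - 1)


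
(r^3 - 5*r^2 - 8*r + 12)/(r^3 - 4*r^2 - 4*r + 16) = (r^2 - 7*r + 6)/(r^2 - 6*r + 8)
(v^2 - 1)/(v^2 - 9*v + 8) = (v + 1)/(v - 8)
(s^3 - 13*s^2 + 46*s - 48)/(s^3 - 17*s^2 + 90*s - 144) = (s - 2)/(s - 6)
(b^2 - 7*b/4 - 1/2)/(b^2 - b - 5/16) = 4*(b - 2)/(4*b - 5)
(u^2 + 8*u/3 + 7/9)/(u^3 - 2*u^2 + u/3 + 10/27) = 3*(3*u + 7)/(9*u^2 - 21*u + 10)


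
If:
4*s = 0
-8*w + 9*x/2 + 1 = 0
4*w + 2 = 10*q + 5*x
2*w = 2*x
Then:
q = 6/35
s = 0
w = 2/7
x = 2/7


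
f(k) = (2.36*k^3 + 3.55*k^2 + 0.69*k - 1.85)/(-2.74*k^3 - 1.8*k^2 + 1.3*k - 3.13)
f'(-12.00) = 0.00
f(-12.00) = -0.80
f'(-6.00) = 0.02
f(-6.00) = -0.75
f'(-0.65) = 0.25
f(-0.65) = 0.36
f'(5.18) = 0.02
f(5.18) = -1.00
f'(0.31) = -1.28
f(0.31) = 0.41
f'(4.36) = 0.03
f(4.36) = -1.02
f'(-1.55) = -66.83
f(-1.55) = -4.33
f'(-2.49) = -0.11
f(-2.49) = -0.73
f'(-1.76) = -3.09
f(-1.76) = -1.25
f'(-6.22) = 0.01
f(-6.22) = -0.75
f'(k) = (7.08*k^2 + 7.1*k + 0.69)/(-2.74*k^3 - 1.8*k^2 + 1.3*k - 3.13) + (8.22*k^2 + 3.6*k - 1.3)*(2.36*k^3 + 3.55*k^2 + 0.69*k - 1.85)/(-2.74*k^3 - 1.8*k^2 + 1.3*k - 3.13)^2 = (5.479*k^4 + 9.9172*k^3 - 31.5104*k^2 - 28.883*k + 0.2453)/(7.5076*k^6 + 9.864*k^5 - 3.884*k^4 + 12.4724*k^3 + 12.958*k^2 - 8.138*k + 9.7969)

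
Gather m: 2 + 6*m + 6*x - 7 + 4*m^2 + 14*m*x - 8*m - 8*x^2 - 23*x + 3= 4*m^2 + m*(14*x - 2) - 8*x^2 - 17*x - 2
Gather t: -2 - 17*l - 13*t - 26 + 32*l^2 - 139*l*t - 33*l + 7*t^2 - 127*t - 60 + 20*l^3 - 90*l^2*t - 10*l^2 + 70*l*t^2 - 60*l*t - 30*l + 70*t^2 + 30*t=20*l^3 + 22*l^2 - 80*l + t^2*(70*l + 77) + t*(-90*l^2 - 199*l - 110) - 88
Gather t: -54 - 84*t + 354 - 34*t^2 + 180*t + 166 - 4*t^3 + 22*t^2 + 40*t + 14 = -4*t^3 - 12*t^2 + 136*t + 480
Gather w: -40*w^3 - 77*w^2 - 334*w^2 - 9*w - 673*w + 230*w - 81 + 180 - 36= -40*w^3 - 411*w^2 - 452*w + 63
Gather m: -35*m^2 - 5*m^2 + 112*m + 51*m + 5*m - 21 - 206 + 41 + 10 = -40*m^2 + 168*m - 176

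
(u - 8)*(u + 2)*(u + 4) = u^3 - 2*u^2 - 40*u - 64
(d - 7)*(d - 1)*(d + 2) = d^3 - 6*d^2 - 9*d + 14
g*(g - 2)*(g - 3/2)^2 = g^4 - 5*g^3 + 33*g^2/4 - 9*g/2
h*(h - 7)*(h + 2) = h^3 - 5*h^2 - 14*h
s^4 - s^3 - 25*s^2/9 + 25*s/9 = s*(s - 5/3)*(s - 1)*(s + 5/3)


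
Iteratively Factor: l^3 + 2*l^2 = (l)*(l^2 + 2*l) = l^2*(l + 2)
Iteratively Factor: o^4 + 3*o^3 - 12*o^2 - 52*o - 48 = (o + 2)*(o^3 + o^2 - 14*o - 24) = (o + 2)^2*(o^2 - o - 12) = (o - 4)*(o + 2)^2*(o + 3)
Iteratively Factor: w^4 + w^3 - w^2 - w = (w - 1)*(w^3 + 2*w^2 + w) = (w - 1)*(w + 1)*(w^2 + w) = w*(w - 1)*(w + 1)*(w + 1)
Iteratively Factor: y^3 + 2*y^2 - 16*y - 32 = (y - 4)*(y^2 + 6*y + 8) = (y - 4)*(y + 2)*(y + 4)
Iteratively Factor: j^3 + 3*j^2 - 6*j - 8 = (j - 2)*(j^2 + 5*j + 4) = (j - 2)*(j + 1)*(j + 4)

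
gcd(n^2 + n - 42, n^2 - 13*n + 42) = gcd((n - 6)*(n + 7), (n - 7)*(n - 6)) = n - 6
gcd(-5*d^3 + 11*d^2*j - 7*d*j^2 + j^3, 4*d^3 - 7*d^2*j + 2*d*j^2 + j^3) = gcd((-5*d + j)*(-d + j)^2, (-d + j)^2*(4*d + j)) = d^2 - 2*d*j + j^2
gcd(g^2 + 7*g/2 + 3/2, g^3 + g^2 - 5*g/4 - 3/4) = g + 1/2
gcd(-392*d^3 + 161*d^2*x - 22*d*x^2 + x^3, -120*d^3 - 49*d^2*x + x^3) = -8*d + x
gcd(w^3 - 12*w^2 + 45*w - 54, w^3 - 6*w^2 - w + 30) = w - 3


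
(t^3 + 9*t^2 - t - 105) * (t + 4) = t^4 + 13*t^3 + 35*t^2 - 109*t - 420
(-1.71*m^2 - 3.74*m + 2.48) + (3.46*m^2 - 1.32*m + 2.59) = 1.75*m^2 - 5.06*m + 5.07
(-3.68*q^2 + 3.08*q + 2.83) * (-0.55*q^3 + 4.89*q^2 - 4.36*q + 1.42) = 2.024*q^5 - 19.6892*q^4 + 29.5495*q^3 - 4.8157*q^2 - 7.9652*q + 4.0186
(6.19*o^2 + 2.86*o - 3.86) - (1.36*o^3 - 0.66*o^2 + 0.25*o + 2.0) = -1.36*o^3 + 6.85*o^2 + 2.61*o - 5.86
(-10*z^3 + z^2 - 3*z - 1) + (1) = -10*z^3 + z^2 - 3*z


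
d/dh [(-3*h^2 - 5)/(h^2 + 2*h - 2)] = 2*(-3*h^2 + 11*h + 5)/(h^4 + 4*h^3 - 8*h + 4)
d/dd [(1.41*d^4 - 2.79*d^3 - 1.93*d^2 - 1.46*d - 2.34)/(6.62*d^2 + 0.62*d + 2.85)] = (18.6684*d^5 - 15.8472*d^4 + 12.6144*d^3 - 15.3859*d^2 + 19.9806*d - 2.7102)/(43.8244*d^4 + 8.2088*d^3 + 38.1184*d^2 + 3.534*d + 8.1225)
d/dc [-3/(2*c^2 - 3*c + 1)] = 3*(4*c - 3)/(2*c^2 - 3*c + 1)^2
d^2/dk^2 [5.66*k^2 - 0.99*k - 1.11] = 11.3200000000000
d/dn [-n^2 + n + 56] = 1 - 2*n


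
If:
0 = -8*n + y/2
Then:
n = y/16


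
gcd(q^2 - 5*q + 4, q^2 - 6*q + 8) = q - 4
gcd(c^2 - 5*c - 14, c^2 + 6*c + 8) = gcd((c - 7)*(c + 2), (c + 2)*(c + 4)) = c + 2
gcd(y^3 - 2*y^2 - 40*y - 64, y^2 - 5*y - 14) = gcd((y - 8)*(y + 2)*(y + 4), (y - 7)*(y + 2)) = y + 2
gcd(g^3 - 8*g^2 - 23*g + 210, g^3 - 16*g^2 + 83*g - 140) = g - 7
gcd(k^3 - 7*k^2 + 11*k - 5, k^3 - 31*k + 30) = k^2 - 6*k + 5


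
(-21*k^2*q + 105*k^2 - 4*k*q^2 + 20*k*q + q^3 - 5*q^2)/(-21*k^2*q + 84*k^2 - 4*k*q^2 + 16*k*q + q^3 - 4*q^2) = (q - 5)/(q - 4)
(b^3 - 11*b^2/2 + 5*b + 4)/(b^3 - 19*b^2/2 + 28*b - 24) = (2*b^2 - 3*b - 2)/(2*b^2 - 11*b + 12)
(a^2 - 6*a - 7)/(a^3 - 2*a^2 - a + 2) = (a - 7)/(a^2 - 3*a + 2)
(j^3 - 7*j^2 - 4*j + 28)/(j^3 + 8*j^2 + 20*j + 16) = (j^2 - 9*j + 14)/(j^2 + 6*j + 8)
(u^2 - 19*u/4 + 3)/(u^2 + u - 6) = (u^2 - 19*u/4 + 3)/(u^2 + u - 6)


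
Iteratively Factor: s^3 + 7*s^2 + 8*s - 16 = (s + 4)*(s^2 + 3*s - 4) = (s - 1)*(s + 4)*(s + 4)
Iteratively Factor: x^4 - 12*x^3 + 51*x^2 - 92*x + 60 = (x - 2)*(x^3 - 10*x^2 + 31*x - 30) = (x - 5)*(x - 2)*(x^2 - 5*x + 6) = (x - 5)*(x - 3)*(x - 2)*(x - 2)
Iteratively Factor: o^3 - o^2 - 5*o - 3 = (o + 1)*(o^2 - 2*o - 3) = (o + 1)^2*(o - 3)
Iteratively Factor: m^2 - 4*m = (m - 4)*(m)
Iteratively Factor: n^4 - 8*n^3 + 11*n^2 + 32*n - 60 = (n - 5)*(n^3 - 3*n^2 - 4*n + 12) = (n - 5)*(n - 2)*(n^2 - n - 6) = (n - 5)*(n - 3)*(n - 2)*(n + 2)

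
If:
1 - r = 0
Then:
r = 1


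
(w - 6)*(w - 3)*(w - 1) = w^3 - 10*w^2 + 27*w - 18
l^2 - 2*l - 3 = (l - 3)*(l + 1)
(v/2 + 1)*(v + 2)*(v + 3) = v^3/2 + 7*v^2/2 + 8*v + 6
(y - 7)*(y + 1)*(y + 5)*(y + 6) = y^4 + 5*y^3 - 43*y^2 - 257*y - 210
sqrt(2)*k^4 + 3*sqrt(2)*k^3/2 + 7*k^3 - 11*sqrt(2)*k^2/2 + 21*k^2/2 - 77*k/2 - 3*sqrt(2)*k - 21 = (k - 2)*(k + 3)*(k + 7*sqrt(2)/2)*(sqrt(2)*k + sqrt(2)/2)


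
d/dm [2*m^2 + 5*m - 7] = 4*m + 5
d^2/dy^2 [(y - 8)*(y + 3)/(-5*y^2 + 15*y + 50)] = 4*(y^3 + 21*y^2 - 33*y + 103)/(5*(y^6 - 9*y^5 - 3*y^4 + 153*y^3 + 30*y^2 - 900*y - 1000))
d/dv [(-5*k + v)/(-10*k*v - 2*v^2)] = (-v*(5*k + v) - (5*k - v)*(5*k + 2*v))/(2*v^2*(5*k + v)^2)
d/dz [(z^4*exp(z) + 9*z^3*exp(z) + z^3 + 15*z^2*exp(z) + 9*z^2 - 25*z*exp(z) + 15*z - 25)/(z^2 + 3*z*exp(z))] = (z^6*exp(z) + 11*z^5*exp(z) + 9*z^4*exp(2*z) + 21*z^4*exp(z) + z^4 + 54*z^3*exp(2*z) - 46*z^3*exp(z) + 45*z^2*exp(2*z) + 7*z^2*exp(z) - 15*z^2 + 75*z*exp(z) + 50*z + 75*exp(z))/(z^2*(z^2 + 6*z*exp(z) + 9*exp(2*z)))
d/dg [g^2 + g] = 2*g + 1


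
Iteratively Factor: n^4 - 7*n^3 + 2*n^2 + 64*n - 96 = (n - 2)*(n^3 - 5*n^2 - 8*n + 48) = (n - 4)*(n - 2)*(n^2 - n - 12) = (n - 4)*(n - 2)*(n + 3)*(n - 4)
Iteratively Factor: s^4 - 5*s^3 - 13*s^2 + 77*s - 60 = (s - 1)*(s^3 - 4*s^2 - 17*s + 60) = (s - 5)*(s - 1)*(s^2 + s - 12) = (s - 5)*(s - 3)*(s - 1)*(s + 4)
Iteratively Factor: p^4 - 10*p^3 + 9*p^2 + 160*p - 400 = (p - 5)*(p^3 - 5*p^2 - 16*p + 80) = (p - 5)^2*(p^2 - 16) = (p - 5)^2*(p - 4)*(p + 4)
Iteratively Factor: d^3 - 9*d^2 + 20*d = (d - 4)*(d^2 - 5*d) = d*(d - 4)*(d - 5)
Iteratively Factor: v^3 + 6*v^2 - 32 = (v - 2)*(v^2 + 8*v + 16) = (v - 2)*(v + 4)*(v + 4)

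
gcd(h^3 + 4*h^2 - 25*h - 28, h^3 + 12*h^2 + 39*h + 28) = h^2 + 8*h + 7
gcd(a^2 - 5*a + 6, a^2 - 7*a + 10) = a - 2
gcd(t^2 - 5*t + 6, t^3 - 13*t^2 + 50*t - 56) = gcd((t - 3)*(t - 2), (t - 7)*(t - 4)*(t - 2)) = t - 2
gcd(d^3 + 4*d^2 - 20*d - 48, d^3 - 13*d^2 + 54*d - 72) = d - 4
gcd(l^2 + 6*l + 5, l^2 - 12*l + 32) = 1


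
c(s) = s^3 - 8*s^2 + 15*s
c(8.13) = 130.54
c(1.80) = 6.91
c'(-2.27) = 66.78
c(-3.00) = -144.00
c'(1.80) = -4.08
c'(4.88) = 8.36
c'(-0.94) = 32.69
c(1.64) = 7.49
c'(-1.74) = 51.92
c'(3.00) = -6.00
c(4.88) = -1.10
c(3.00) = 0.00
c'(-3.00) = 90.00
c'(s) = 3*s^2 - 16*s + 15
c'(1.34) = -1.05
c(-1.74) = -55.59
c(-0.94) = -22.00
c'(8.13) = 83.21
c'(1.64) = -3.17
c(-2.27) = -86.97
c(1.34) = 8.14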